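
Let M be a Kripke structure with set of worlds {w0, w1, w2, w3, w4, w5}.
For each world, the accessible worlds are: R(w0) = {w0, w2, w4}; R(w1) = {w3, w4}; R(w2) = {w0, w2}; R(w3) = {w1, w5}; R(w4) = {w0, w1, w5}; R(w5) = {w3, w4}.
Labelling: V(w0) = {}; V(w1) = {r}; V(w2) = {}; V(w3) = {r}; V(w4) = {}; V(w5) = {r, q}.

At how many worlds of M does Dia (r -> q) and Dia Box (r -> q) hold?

3

Recall that Box ψ holds at a world iff ψ holds at every accessible world, and Dia ψ holds iff ψ holds at some accessible world.
Let φ = Dia (r -> q) and Dia Box (r -> q). Evaluate φ at each world:
  w0 (successors {w0, w2, w4}): φ is true.
  w1 (successors {w3, w4}): φ is false.
  w2 (successors {w0, w2}): φ is true.
  w3 (successors {w1, w5}): φ is false.
  w4 (successors {w0, w1, w5}): φ is true.
  w5 (successors {w3, w4}): φ is false.
For instance, at w2:
  At w2: Dia (r -> q) is true, Dia Box (r -> q) is true, so Dia (r -> q) and Dia Box (r -> q) is true.
    At w2: Dia (r -> q) requires r -> q at some successor in {w0, w2}.
      r -> q holds at w0, so Dia (r -> q) is true at w2.
    At w2: Dia Box (r -> q) requires Box (r -> q) at some successor in {w0, w2}.
      Box (r -> q) holds at w0, so Dia Box (r -> q) is true at w2.
Satisfying worlds: {w0, w2, w4}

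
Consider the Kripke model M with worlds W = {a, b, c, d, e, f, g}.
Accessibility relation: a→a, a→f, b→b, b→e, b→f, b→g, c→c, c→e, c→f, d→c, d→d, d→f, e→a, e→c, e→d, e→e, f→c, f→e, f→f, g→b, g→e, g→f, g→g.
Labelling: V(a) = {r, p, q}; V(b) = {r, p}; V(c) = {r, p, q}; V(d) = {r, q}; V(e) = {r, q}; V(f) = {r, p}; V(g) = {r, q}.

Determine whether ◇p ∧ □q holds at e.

Recall that □ψ holds at a world iff ψ holds at every accessible world, and ◇ψ holds iff ψ holds at some accessible world.
At e: ◇p is true, □q is true, so ◇p ∧ □q is true.
  At e: ◇p requires p at some successor in {a, c, d, e}.
    p holds at a, so ◇p is true at e.
  At e: □q requires q at every successor {a, c, d, e}.
    At a: q is true.
    At c: q is true.
    At d: q is true.
    At e: q is true.
  So □q is true at e.

Yes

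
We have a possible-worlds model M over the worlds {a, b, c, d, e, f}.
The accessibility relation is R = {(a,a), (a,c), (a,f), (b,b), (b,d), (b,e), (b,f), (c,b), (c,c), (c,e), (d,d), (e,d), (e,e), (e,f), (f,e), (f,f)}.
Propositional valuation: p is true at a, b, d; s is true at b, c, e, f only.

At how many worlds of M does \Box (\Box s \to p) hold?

Recall that \Box ψ holds at a world iff ψ holds at every accessible world, and \Diamond ψ holds iff ψ holds at some accessible world.
Let φ = \Box (\Box s \to p). Evaluate φ at each world:
  a (successors {a, c, f}): φ is false.
  b (successors {b, d, e, f}): φ is false.
  c (successors {b, c, e}): φ is false.
  d (successors {d}): φ is true.
  e (successors {d, e, f}): φ is false.
  f (successors {e, f}): φ is false.
For instance, at f:
  At f: \Box (\Box s \to p) requires \Box s \to p at every successor {e, f}.
    \Box s \to p fails at f, so \Box (\Box s \to p) is false at f.
      At f: \Box s is true, p is false, so \Box s \to p is false.
Satisfying worlds: {d}

1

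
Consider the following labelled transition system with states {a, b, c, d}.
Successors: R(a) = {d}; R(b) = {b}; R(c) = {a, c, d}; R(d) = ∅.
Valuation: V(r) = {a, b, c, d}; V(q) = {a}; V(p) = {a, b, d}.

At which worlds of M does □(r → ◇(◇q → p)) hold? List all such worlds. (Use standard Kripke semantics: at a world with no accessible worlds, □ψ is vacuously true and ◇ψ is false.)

b, d

Let φ = □(r → ◇(◇q → p)). Evaluate φ at each world:
  a (successors {d}): φ is false.
  b (successors {b}): φ is true.
  c (successors {a, c, d}): φ is false.
  d (successors ∅): φ is true.
For instance, at a:
  At a: □(r → ◇(◇q → p)) requires r → ◇(◇q → p) at every successor {d}.
    r → ◇(◇q → p) fails at d, so □(r → ◇(◇q → p)) is false at a.
      At d: r is true, ◇(◇q → p) is false, so r → ◇(◇q → p) is false.
Satisfying worlds: {b, d}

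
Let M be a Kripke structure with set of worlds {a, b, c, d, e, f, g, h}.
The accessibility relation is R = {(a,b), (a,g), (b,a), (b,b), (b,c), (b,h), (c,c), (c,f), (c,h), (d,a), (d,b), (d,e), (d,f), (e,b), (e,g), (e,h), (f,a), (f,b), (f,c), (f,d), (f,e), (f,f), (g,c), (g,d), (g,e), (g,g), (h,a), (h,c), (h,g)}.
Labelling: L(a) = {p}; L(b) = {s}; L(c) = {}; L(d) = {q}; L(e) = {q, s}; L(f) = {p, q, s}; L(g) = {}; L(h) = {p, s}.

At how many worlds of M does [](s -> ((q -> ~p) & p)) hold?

Recall that []ψ holds at a world iff ψ holds at every accessible world, and <>ψ holds iff ψ holds at some accessible world.
Let φ = [](s -> ((q -> ~p) & p)). Evaluate φ at each world:
  a (successors {b, g}): φ is false.
  b (successors {a, b, c, h}): φ is false.
  c (successors {c, f, h}): φ is false.
  d (successors {a, b, e, f}): φ is false.
  e (successors {b, g, h}): φ is false.
  f (successors {a, b, c, d, e, f}): φ is false.
  g (successors {c, d, e, g}): φ is false.
  h (successors {a, c, g}): φ is true.
For instance, at f:
  At f: [](s -> ((q -> ~p) & p)) requires s -> ((q -> ~p) & p) at every successor {a, b, c, d, e, f}.
    s -> ((q -> ~p) & p) fails at b, so [](s -> ((q -> ~p) & p)) is false at f.
Satisfying worlds: {h}

1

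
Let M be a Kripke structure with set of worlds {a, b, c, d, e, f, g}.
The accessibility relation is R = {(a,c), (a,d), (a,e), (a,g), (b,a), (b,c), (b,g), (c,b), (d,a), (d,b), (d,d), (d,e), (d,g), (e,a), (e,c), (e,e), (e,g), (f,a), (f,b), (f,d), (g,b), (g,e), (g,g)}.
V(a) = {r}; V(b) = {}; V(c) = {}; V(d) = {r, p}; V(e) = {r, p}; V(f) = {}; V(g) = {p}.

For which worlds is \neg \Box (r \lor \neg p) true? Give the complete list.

a, b, d, e, g

Let φ = \neg \Box (r \lor \neg p). Evaluate φ at each world:
  a (successors {c, d, e, g}): φ is true.
  b (successors {a, c, g}): φ is true.
  c (successors {b}): φ is false.
  d (successors {a, b, d, e, g}): φ is true.
  e (successors {a, c, e, g}): φ is true.
  f (successors {a, b, d}): φ is false.
  g (successors {b, e, g}): φ is true.
For instance, at f:
  At f: \Box (r \lor \neg p) is true, so \neg \Box (r \lor \neg p) is false.
    At f: \Box (r \lor \neg p) requires r \lor \neg p at every successor {a, b, d}.
      At a: r \lor \neg p is true.
      At b: r \lor \neg p is true.
      At d: r \lor \neg p is true.
    So \Box (r \lor \neg p) is true at f.
Satisfying worlds: {a, b, d, e, g}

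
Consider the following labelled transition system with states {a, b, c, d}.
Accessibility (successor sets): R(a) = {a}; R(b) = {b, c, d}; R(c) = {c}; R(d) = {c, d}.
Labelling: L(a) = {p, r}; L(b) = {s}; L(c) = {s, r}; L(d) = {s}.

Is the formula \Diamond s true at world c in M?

Recall that \Diamond ψ holds at a world iff ψ holds at some accessible world.
At c: \Diamond s requires s at some successor in {c}.
  s holds at c, so \Diamond s is true at c.

Yes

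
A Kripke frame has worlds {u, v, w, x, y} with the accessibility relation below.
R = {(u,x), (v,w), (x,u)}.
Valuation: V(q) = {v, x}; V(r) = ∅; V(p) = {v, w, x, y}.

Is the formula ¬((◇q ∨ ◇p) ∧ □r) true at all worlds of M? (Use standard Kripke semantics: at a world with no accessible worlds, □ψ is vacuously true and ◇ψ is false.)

Yes

Recall that □ψ holds at a world iff ψ holds at every accessible world, and ◇ψ holds iff ψ holds at some accessible world.
Let φ = ¬((◇q ∨ ◇p) ∧ □r). Evaluate φ at each world:
  u (successors {x}): φ is true.
  v (successors {w}): φ is true.
  w (successors ∅): φ is true.
  x (successors {u}): φ is true.
  y (successors ∅): φ is true.
For instance, at x:
  At x: (◇q ∨ ◇p) ∧ □r is false, so ¬((◇q ∨ ◇p) ∧ □r) is true.
    At x: ◇q ∨ ◇p is false, □r is false, so (◇q ∨ ◇p) ∧ □r is false.
      At x: ◇q is false, ◇p is false, so ◇q ∨ ◇p is false.
      At x: □r requires r at every successor {u}.
        r fails at u, so □r is false at x.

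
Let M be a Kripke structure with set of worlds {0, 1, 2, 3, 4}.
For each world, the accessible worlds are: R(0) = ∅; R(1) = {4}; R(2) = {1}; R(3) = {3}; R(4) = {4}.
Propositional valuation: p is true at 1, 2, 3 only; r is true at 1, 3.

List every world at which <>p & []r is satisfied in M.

Recall that []ψ holds at a world iff ψ holds at every accessible world, and <>ψ holds iff ψ holds at some accessible world.
Let φ = <>p & []r. Evaluate φ at each world:
  0 (successors ∅): φ is false.
  1 (successors {4}): φ is false.
  2 (successors {1}): φ is true.
  3 (successors {3}): φ is true.
  4 (successors {4}): φ is false.
For instance, at 1:
  At 1: <>p is false, []r is false, so <>p & []r is false.
    At 1: <>p requires p at some successor in {4}.
      At 4: p is false.
    So <>p is false at 1.
    At 1: []r requires r at every successor {4}.
      r fails at 4, so []r is false at 1.
Satisfying worlds: {2, 3}

2, 3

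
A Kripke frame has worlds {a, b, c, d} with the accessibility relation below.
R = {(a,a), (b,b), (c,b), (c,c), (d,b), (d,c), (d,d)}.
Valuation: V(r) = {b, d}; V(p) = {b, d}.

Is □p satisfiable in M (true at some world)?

Yes

Recall that □ψ holds at a world iff ψ holds at every accessible world, and ◇ψ holds iff ψ holds at some accessible world.
Let φ = □p. Evaluate φ at each world:
  a (successors {a}): φ is false.
  b (successors {b}): φ is true.
  c (successors {b, c}): φ is false.
  d (successors {b, c, d}): φ is false.
Detail at b (witness):
  At b: □p requires p at every successor {b}.
    At b: p is true.
  So □p is true at b.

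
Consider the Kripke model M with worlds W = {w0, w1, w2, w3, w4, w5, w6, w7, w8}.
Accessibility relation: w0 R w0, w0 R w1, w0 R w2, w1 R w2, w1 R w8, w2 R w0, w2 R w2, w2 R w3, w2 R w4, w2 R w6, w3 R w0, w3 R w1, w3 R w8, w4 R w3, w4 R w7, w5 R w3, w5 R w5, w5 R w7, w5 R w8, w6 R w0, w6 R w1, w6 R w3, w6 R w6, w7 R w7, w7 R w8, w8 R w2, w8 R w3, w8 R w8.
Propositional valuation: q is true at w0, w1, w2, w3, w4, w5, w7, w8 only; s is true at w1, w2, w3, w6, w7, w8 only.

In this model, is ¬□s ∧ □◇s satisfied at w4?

No

At w4: ¬□s is false, □◇s is true, so ¬□s ∧ □◇s is false.
  At w4: □s is true, so ¬□s is false.
    At w4: □s requires s at every successor {w3, w7}.
      At w3: s is true.
      At w7: s is true.
    So □s is true at w4.
  At w4: □◇s requires ◇s at every successor {w3, w7}.
      At w3: ◇s requires s at some successor in {w0, w1, w8}.
        s holds at w1, so ◇s is true at w3.
      At w7: ◇s requires s at some successor in {w7, w8}.
        s holds at w7, so ◇s is true at w7.
  So □◇s is true at w4.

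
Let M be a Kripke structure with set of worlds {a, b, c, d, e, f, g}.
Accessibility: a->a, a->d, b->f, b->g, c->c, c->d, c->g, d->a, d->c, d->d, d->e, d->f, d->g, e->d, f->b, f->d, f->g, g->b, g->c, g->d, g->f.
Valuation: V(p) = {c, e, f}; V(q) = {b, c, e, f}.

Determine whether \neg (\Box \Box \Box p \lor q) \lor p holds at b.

Recall that \Box ψ holds at a world iff ψ holds at every accessible world, and \Diamond ψ holds iff ψ holds at some accessible world.
At b: \neg (\Box \Box \Box p \lor q) is false, p is false, so \neg (\Box \Box \Box p \lor q) \lor p is false.
  At b: \Box \Box \Box p \lor q is true, so \neg (\Box \Box \Box p \lor q) is false.
    At b: \Box \Box \Box p is false, q is true, so \Box \Box \Box p \lor q is true.
      At b: \Box \Box \Box p requires \Box \Box p at every successor {f, g}.
        \Box \Box p fails at f, so \Box \Box \Box p is false at b.

No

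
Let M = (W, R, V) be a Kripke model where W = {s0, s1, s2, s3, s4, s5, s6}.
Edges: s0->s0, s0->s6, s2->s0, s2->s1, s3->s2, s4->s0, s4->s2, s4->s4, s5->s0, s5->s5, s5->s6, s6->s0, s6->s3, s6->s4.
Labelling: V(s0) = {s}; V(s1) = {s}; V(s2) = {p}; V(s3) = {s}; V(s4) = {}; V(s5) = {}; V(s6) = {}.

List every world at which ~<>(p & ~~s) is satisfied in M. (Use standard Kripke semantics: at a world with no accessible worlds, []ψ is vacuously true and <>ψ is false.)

s0, s1, s2, s3, s4, s5, s6

Let φ = ~<>(p & ~~s). Evaluate φ at each world:
  s0 (successors {s0, s6}): φ is true.
  s1 (successors ∅): φ is true.
  s2 (successors {s0, s1}): φ is true.
  s3 (successors {s2}): φ is true.
  s4 (successors {s0, s2, s4}): φ is true.
  s5 (successors {s0, s5, s6}): φ is true.
  s6 (successors {s0, s3, s4}): φ is true.
For instance, at s0:
  At s0: <>(p & ~~s) is false, so ~<>(p & ~~s) is true.
    At s0: <>(p & ~~s) requires p & ~~s at some successor in {s0, s6}.
      At s0: p & ~~s is false.
      At s6: p & ~~s is false.
    So <>(p & ~~s) is false at s0.
Satisfying worlds: {s0, s1, s2, s3, s4, s5, s6}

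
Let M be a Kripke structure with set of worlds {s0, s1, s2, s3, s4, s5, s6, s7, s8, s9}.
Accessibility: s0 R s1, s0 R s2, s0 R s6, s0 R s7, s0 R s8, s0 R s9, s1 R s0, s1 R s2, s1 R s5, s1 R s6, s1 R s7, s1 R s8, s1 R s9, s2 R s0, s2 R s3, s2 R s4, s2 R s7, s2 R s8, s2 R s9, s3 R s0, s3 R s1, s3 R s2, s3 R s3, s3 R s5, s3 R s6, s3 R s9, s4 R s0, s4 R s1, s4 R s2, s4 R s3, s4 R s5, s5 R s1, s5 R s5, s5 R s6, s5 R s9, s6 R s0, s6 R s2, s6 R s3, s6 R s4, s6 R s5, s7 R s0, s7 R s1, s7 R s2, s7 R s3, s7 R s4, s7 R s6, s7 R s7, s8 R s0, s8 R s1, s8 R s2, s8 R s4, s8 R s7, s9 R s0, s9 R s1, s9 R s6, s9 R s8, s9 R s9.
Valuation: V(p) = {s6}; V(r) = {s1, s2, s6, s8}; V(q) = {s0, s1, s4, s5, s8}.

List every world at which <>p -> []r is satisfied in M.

s2, s4, s6, s8

Let φ = <>p -> []r. Evaluate φ at each world:
  s0 (successors {s1, s2, s6, s7, s8, s9}): φ is false.
  s1 (successors {s0, s2, s5, s6, s7, s8, s9}): φ is false.
  s2 (successors {s0, s3, s4, s7, s8, s9}): φ is true.
  s3 (successors {s0, s1, s2, s3, s5, s6, s9}): φ is false.
  s4 (successors {s0, s1, s2, s3, s5}): φ is true.
  s5 (successors {s1, s5, s6, s9}): φ is false.
  s6 (successors {s0, s2, s3, s4, s5}): φ is true.
  s7 (successors {s0, s1, s2, s3, s4, s6, s7}): φ is false.
  s8 (successors {s0, s1, s2, s4, s7}): φ is true.
  s9 (successors {s0, s1, s6, s8, s9}): φ is false.
For instance, at s8:
  At s8: <>p is false, []r is false, so <>p -> []r is true.
    At s8: <>p requires p at some successor in {s0, s1, s2, s4, s7}.
      At s0: p is false.
      At s1: p is false.
      At s2: p is false.
      At s4: p is false.
      At s7: p is false.
    So <>p is false at s8.
    At s8: []r requires r at every successor {s0, s1, s2, s4, s7}.
      r fails at s0, so []r is false at s8.
Satisfying worlds: {s2, s4, s6, s8}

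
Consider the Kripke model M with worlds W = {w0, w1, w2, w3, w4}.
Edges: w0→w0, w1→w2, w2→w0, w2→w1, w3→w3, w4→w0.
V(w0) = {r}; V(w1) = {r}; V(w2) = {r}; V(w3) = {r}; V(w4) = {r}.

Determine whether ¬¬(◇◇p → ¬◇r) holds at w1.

Recall that ◇ψ holds at a world iff ψ holds at some accessible world.
At w1: ¬(◇◇p → ¬◇r) is false, so ¬¬(◇◇p → ¬◇r) is true.
  At w1: ◇◇p → ¬◇r is true, so ¬(◇◇p → ¬◇r) is false.
    At w1: ◇◇p is false, ¬◇r is false, so ◇◇p → ¬◇r is true.
      At w1: ◇◇p requires ◇p at some successor in {w2}.
        At w2: ◇p is false.
      So ◇◇p is false at w1.
      At w1: ◇r is true, so ¬◇r is false.

Yes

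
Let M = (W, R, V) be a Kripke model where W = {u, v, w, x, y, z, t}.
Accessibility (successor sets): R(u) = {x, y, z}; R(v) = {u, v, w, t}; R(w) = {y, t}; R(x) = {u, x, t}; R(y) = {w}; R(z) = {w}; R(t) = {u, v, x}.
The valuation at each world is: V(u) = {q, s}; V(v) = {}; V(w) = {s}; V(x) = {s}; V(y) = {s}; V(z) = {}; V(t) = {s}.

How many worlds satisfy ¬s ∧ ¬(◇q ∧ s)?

2

Let φ = ¬s ∧ ¬(◇q ∧ s). Evaluate φ at each world:
  u (successors {x, y, z}): φ is false.
  v (successors {u, v, w, t}): φ is true.
  w (successors {y, t}): φ is false.
  x (successors {u, x, t}): φ is false.
  y (successors {w}): φ is false.
  z (successors {w}): φ is true.
  t (successors {u, v, x}): φ is false.
For instance, at v:
  At v: ¬s is true, ¬(◇q ∧ s) is true, so ¬s ∧ ¬(◇q ∧ s) is true.
    At v: ◇q ∧ s is false, so ¬(◇q ∧ s) is true.
      At v: ◇q is true, s is false, so ◇q ∧ s is false.
Satisfying worlds: {v, z}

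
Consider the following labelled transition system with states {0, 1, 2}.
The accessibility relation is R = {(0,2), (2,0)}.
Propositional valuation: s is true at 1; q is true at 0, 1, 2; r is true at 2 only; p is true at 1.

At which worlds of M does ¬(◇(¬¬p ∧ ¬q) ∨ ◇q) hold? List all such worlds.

Let φ = ¬(◇(¬¬p ∧ ¬q) ∨ ◇q). Evaluate φ at each world:
  0 (successors {2}): φ is false.
  1 (successors ∅): φ is true.
  2 (successors {0}): φ is false.
For instance, at 0:
  At 0: ◇(¬¬p ∧ ¬q) ∨ ◇q is true, so ¬(◇(¬¬p ∧ ¬q) ∨ ◇q) is false.
    At 0: ◇(¬¬p ∧ ¬q) is false, ◇q is true, so ◇(¬¬p ∧ ¬q) ∨ ◇q is true.
      At 0: ◇(¬¬p ∧ ¬q) requires ¬¬p ∧ ¬q at some successor in {2}.
        At 2: ¬¬p ∧ ¬q is false.
      So ◇(¬¬p ∧ ¬q) is false at 0.
      At 0: ◇q requires q at some successor in {2}.
        q holds at 2, so ◇q is true at 0.
Satisfying worlds: {1}

1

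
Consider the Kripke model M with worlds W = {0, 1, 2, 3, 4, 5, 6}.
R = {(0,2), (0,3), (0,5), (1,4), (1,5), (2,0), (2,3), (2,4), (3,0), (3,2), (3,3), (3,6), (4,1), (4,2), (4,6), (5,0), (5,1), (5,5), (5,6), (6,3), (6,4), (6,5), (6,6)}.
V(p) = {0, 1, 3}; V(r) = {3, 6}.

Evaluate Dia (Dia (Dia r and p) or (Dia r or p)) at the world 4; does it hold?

Yes

At 4: Dia (Dia (Dia r and p) or (Dia r or p)) requires Dia (Dia r and p) or (Dia r or p) at some successor in {1, 2, 6}.
  Dia (Dia r and p) or (Dia r or p) holds at 1, so Dia (Dia (Dia r and p) or (Dia r or p)) is true at 4.
    At 1: Dia (Dia r and p) is false, Dia r or p is true, so Dia (Dia r and p) or (Dia r or p) is true.
      At 1: Dia (Dia r and p) requires Dia r and p at some successor in {4, 5}.
        At 4: Dia r and p is false.
        At 5: Dia r and p is false.
      So Dia (Dia r and p) is false at 1.
      At 1: Dia r is false, p is true, so Dia r or p is true.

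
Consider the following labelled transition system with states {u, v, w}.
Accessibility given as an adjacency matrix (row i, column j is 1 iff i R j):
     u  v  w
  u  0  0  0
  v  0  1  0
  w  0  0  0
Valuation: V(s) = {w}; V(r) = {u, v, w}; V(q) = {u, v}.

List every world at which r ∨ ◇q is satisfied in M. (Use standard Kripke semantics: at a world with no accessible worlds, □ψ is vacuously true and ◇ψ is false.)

u, v, w

Recall that ◇ψ holds at a world iff ψ holds at some accessible world.
Let φ = r ∨ ◇q. Evaluate φ at each world:
  u (successors ∅): φ is true.
  v (successors {v}): φ is true.
  w (successors ∅): φ is true.
For instance, at v:
  At v: r is true, ◇q is true, so r ∨ ◇q is true.
    At v: ◇q requires q at some successor in {v}.
      q holds at v, so ◇q is true at v.
Satisfying worlds: {u, v, w}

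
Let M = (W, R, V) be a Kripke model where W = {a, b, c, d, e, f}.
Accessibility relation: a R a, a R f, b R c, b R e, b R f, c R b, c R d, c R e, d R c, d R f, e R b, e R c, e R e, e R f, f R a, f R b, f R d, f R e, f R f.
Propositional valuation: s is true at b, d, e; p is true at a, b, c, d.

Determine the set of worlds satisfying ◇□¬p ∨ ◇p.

Let φ = ◇□¬p ∨ ◇p. Evaluate φ at each world:
  a (successors {a, f}): φ is true.
  b (successors {c, e, f}): φ is true.
  c (successors {b, d, e}): φ is true.
  d (successors {c, f}): φ is true.
  e (successors {b, c, e, f}): φ is true.
  f (successors {a, b, d, e, f}): φ is true.
For instance, at b:
  At b: ◇□¬p is false, ◇p is true, so ◇□¬p ∨ ◇p is true.
    At b: ◇□¬p requires □¬p at some successor in {c, e, f}.
      At c: □¬p is false.
      At e: □¬p is false.
      At f: □¬p is false.
    So ◇□¬p is false at b.
    At b: ◇p requires p at some successor in {c, e, f}.
      p holds at c, so ◇p is true at b.
Satisfying worlds: {a, b, c, d, e, f}

a, b, c, d, e, f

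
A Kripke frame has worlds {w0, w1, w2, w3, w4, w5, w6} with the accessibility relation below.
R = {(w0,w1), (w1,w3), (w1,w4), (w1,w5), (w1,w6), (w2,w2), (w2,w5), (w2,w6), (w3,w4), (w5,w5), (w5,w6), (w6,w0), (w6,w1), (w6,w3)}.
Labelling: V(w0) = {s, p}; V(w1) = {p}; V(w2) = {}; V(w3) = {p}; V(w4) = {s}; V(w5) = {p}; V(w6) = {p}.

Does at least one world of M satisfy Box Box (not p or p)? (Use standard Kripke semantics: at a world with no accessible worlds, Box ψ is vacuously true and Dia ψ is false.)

Yes

Let φ = Box Box (not p or p). Evaluate φ at each world:
  w0 (successors {w1}): φ is true.
  w1 (successors {w3, w4, w5, w6}): φ is true.
  w2 (successors {w2, w5, w6}): φ is true.
  w3 (successors {w4}): φ is true.
  w4 (successors ∅): φ is true.
  w5 (successors {w5, w6}): φ is true.
  w6 (successors {w0, w1, w3}): φ is true.
Detail at w0 (witness):
  At w0: Box Box (not p or p) requires Box (not p or p) at every successor {w1}.
      At w1: Box (not p or p) requires not p or p at every successor {w3, w4, w5, w6}.
        At w3: not p or p is true.
        At w4: not p or p is true.
        At w5: not p or p is true.
        At w6: not p or p is true.
      So Box (not p or p) is true at w1.
  So Box Box (not p or p) is true at w0.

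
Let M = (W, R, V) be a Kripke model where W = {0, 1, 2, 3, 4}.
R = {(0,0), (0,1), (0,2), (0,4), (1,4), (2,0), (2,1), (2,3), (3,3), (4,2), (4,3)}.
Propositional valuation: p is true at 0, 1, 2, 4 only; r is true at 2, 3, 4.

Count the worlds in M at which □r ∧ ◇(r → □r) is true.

3

Let φ = □r ∧ ◇(r → □r). Evaluate φ at each world:
  0 (successors {0, 1, 2, 4}): φ is false.
  1 (successors {4}): φ is true.
  2 (successors {0, 1, 3}): φ is false.
  3 (successors {3}): φ is true.
  4 (successors {2, 3}): φ is true.
For instance, at 3:
  At 3: □r is true, ◇(r → □r) is true, so □r ∧ ◇(r → □r) is true.
    At 3: □r requires r at every successor {3}.
      At 3: r is true.
    So □r is true at 3.
    At 3: ◇(r → □r) requires r → □r at some successor in {3}.
      r → □r holds at 3, so ◇(r → □r) is true at 3.
Satisfying worlds: {1, 3, 4}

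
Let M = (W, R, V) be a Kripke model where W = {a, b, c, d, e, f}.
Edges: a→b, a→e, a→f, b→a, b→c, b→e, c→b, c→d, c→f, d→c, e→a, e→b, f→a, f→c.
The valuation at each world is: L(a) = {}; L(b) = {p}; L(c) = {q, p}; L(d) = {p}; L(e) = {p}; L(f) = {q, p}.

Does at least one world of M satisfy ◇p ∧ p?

Yes

Let φ = ◇p ∧ p. Evaluate φ at each world:
  a (successors {b, e, f}): φ is false.
  b (successors {a, c, e}): φ is true.
  c (successors {b, d, f}): φ is true.
  d (successors {c}): φ is true.
  e (successors {a, b}): φ is true.
  f (successors {a, c}): φ is true.
Detail at b (witness):
  At b: ◇p is true, p is true, so ◇p ∧ p is true.
    At b: ◇p requires p at some successor in {a, c, e}.
      p holds at c, so ◇p is true at b.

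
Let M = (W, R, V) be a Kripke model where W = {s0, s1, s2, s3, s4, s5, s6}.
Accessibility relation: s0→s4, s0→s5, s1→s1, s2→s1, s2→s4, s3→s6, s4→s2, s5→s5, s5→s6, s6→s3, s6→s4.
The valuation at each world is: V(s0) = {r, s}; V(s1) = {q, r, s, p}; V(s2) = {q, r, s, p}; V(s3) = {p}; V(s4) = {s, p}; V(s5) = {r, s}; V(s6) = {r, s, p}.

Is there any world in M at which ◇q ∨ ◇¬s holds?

Yes

Recall that ◇ψ holds at a world iff ψ holds at some accessible world.
Let φ = ◇q ∨ ◇¬s. Evaluate φ at each world:
  s0 (successors {s4, s5}): φ is false.
  s1 (successors {s1}): φ is true.
  s2 (successors {s1, s4}): φ is true.
  s3 (successors {s6}): φ is false.
  s4 (successors {s2}): φ is true.
  s5 (successors {s5, s6}): φ is false.
  s6 (successors {s3, s4}): φ is true.
Detail at s1 (witness):
  At s1: ◇q is true, ◇¬s is false, so ◇q ∨ ◇¬s is true.
    At s1: ◇q requires q at some successor in {s1}.
      q holds at s1, so ◇q is true at s1.
    At s1: ◇¬s requires ¬s at some successor in {s1}.
      At s1: ¬s is false.
    So ◇¬s is false at s1.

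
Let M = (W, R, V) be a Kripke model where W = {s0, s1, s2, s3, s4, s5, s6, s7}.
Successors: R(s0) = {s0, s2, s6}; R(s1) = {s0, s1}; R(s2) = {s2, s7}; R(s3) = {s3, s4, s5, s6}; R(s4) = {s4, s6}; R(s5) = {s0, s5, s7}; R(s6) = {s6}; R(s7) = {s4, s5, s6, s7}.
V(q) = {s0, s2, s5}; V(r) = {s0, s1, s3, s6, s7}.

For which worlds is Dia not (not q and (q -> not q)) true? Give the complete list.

s0, s1, s2, s3, s5, s7

Recall that Dia ψ holds at a world iff ψ holds at some accessible world.
Let φ = Dia not (not q and (q -> not q)). Evaluate φ at each world:
  s0 (successors {s0, s2, s6}): φ is true.
  s1 (successors {s0, s1}): φ is true.
  s2 (successors {s2, s7}): φ is true.
  s3 (successors {s3, s4, s5, s6}): φ is true.
  s4 (successors {s4, s6}): φ is false.
  s5 (successors {s0, s5, s7}): φ is true.
  s6 (successors {s6}): φ is false.
  s7 (successors {s4, s5, s6, s7}): φ is true.
For instance, at s2:
  At s2: Dia not (not q and (q -> not q)) requires not (not q and (q -> not q)) at some successor in {s2, s7}.
    not (not q and (q -> not q)) holds at s2, so Dia not (not q and (q -> not q)) is true at s2.
Satisfying worlds: {s0, s1, s2, s3, s5, s7}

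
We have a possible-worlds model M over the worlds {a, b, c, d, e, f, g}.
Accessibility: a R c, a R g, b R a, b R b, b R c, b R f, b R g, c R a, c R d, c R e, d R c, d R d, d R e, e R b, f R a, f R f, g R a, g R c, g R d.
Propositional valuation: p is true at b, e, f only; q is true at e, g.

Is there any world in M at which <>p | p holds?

Let φ = <>p | p. Evaluate φ at each world:
  a (successors {c, g}): φ is false.
  b (successors {a, b, c, f, g}): φ is true.
  c (successors {a, d, e}): φ is true.
  d (successors {c, d, e}): φ is true.
  e (successors {b}): φ is true.
  f (successors {a, f}): φ is true.
  g (successors {a, c, d}): φ is false.
Detail at b (witness):
  At b: <>p is true, p is true, so <>p | p is true.
    At b: <>p requires p at some successor in {a, b, c, f, g}.
      p holds at b, so <>p is true at b.

Yes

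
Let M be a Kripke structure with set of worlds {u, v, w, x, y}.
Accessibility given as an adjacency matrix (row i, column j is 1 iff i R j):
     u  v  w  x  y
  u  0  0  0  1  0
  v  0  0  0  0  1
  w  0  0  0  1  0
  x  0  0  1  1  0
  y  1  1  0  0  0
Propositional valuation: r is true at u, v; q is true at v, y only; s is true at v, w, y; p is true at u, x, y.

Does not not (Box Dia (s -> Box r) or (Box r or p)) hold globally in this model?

Let φ = not not (Box Dia (s -> Box r) or (Box r or p)). Evaluate φ at each world:
  u (successors {x}): φ is true.
  v (successors {y}): φ is true.
  w (successors {x}): φ is true.
  x (successors {w, x}): φ is true.
  y (successors {u, v}): φ is true.
For instance, at u:
  At u: not (Box Dia (s -> Box r) or (Box r or p)) is false, so not not (Box Dia (s -> Box r) or (Box r or p)) is true.
    At u: Box Dia (s -> Box r) or (Box r or p) is true, so not (Box Dia (s -> Box r) or (Box r or p)) is false.
      At u: Box Dia (s -> Box r) is true, Box r or p is true, so Box Dia (s -> Box r) or (Box r or p) is true.

Yes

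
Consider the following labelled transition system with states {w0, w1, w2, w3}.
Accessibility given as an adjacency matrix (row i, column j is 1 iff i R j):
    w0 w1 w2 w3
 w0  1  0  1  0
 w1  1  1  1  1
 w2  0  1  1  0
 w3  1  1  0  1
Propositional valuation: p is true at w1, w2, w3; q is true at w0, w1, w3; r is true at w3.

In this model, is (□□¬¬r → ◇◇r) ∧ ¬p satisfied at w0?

At w0: □□¬¬r → ◇◇r is true, ¬p is true, so (□□¬¬r → ◇◇r) ∧ ¬p is true.
  At w0: □□¬¬r is false, ◇◇r is false, so □□¬¬r → ◇◇r is true.
    At w0: □□¬¬r requires □¬¬r at every successor {w0, w2}.
      □¬¬r fails at w0, so □□¬¬r is false at w0.
    At w0: ◇◇r requires ◇r at some successor in {w0, w2}.
      At w0: ◇r is false.
      At w2: ◇r is false.
    So ◇◇r is false at w0.

Yes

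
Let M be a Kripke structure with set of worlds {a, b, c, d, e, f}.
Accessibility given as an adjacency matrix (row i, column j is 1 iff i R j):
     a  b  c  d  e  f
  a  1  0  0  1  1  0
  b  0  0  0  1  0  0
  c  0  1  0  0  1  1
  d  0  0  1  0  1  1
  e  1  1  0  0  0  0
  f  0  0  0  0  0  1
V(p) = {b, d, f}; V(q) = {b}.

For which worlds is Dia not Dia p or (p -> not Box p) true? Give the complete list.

Let φ = Dia not Dia p or (p -> not Box p). Evaluate φ at each world:
  a (successors {a, d, e}): φ is true.
  b (successors {d}): φ is false.
  c (successors {b, e, f}): φ is true.
  d (successors {c, e, f}): φ is true.
  e (successors {a, b}): φ is true.
  f (successors {f}): φ is false.
For instance, at c:
  At c: Dia not Dia p is false, p -> not Box p is true, so Dia not Dia p or (p -> not Box p) is true.
    At c: Dia not Dia p requires not Dia p at some successor in {b, e, f}.
      At b: not Dia p is false.
      At e: not Dia p is false.
      At f: not Dia p is false.
    So Dia not Dia p is false at c.
    At c: p is false, not Box p is true, so p -> not Box p is true.
      At c: Box p is false, so not Box p is true.
Satisfying worlds: {a, c, d, e}

a, c, d, e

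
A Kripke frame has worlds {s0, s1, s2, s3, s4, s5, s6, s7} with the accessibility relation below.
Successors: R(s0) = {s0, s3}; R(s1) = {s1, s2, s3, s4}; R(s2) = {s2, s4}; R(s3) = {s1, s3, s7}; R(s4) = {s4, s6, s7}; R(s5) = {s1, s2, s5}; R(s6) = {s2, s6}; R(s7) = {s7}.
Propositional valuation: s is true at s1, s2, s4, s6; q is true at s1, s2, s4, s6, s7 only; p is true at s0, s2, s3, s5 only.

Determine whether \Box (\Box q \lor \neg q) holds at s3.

At s3: \Box (\Box q \lor \neg q) requires \Box q \lor \neg q at every successor {s1, s3, s7}.
  \Box q \lor \neg q fails at s1, so \Box (\Box q \lor \neg q) is false at s3.
    At s1: \Box q is false, \neg q is false, so \Box q \lor \neg q is false.
      At s1: \Box q requires q at every successor {s1, s2, s3, s4}.
        q fails at s3, so \Box q is false at s1.

No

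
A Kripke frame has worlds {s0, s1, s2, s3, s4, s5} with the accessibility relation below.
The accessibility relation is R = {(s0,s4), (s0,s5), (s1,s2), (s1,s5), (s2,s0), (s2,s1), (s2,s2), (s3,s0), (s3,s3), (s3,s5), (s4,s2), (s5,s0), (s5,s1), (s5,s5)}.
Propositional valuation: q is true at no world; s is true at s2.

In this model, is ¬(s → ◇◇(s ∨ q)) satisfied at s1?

At s1: s → ◇◇(s ∨ q) is true, so ¬(s → ◇◇(s ∨ q)) is false.
  At s1: s is false, ◇◇(s ∨ q) is true, so s → ◇◇(s ∨ q) is true.
    At s1: ◇◇(s ∨ q) requires ◇(s ∨ q) at some successor in {s2, s5}.
      ◇(s ∨ q) holds at s2, so ◇◇(s ∨ q) is true at s1.

No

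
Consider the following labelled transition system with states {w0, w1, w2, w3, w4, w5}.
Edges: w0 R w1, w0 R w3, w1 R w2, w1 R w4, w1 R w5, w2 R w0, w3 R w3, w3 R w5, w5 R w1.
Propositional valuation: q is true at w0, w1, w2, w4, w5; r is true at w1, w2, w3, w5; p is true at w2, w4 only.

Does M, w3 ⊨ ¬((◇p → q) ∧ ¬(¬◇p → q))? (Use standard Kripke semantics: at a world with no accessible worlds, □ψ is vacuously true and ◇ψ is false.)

At w3: (◇p → q) ∧ ¬(¬◇p → q) is true, so ¬((◇p → q) ∧ ¬(¬◇p → q)) is false.
  At w3: ◇p → q is true, ¬(¬◇p → q) is true, so (◇p → q) ∧ ¬(¬◇p → q) is true.
    At w3: ◇p is false, q is false, so ◇p → q is true.
      At w3: ◇p requires p at some successor in {w3, w5}.
        At w3: p is false.
        At w5: p is false.
      So ◇p is false at w3.
    At w3: ¬◇p → q is false, so ¬(¬◇p → q) is true.
      At w3: ¬◇p is true, q is false, so ¬◇p → q is false.

No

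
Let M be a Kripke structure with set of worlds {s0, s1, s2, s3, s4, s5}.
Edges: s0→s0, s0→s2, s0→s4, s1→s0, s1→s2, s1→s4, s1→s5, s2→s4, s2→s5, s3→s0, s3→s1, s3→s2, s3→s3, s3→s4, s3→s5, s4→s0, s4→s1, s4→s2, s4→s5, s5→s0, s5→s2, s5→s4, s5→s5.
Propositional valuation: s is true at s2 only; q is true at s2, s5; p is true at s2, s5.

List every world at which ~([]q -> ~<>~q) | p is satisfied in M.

s2, s5

Let φ = ~([]q -> ~<>~q) | p. Evaluate φ at each world:
  s0 (successors {s0, s2, s4}): φ is false.
  s1 (successors {s0, s2, s4, s5}): φ is false.
  s2 (successors {s4, s5}): φ is true.
  s3 (successors {s0, s1, s2, s3, s4, s5}): φ is false.
  s4 (successors {s0, s1, s2, s5}): φ is false.
  s5 (successors {s0, s2, s4, s5}): φ is true.
For instance, at s5:
  At s5: ~([]q -> ~<>~q) is false, p is true, so ~([]q -> ~<>~q) | p is true.
    At s5: []q -> ~<>~q is true, so ~([]q -> ~<>~q) is false.
      At s5: []q is false, ~<>~q is false, so []q -> ~<>~q is true.
Satisfying worlds: {s2, s5}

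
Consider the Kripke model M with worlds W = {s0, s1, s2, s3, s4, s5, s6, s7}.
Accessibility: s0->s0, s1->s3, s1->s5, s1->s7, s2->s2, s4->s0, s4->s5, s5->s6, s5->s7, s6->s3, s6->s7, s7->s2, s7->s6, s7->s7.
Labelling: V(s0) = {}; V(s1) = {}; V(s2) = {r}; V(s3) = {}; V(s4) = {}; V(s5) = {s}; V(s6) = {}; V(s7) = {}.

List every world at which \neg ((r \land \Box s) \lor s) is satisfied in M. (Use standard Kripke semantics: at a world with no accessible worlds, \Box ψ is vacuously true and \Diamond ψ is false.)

Let φ = \neg ((r \land \Box s) \lor s). Evaluate φ at each world:
  s0 (successors {s0}): φ is true.
  s1 (successors {s3, s5, s7}): φ is true.
  s2 (successors {s2}): φ is true.
  s3 (successors ∅): φ is true.
  s4 (successors {s0, s5}): φ is true.
  s5 (successors {s6, s7}): φ is false.
  s6 (successors {s3, s7}): φ is true.
  s7 (successors {s2, s6, s7}): φ is true.
For instance, at s2:
  At s2: (r \land \Box s) \lor s is false, so \neg ((r \land \Box s) \lor s) is true.
    At s2: r \land \Box s is false, s is false, so (r \land \Box s) \lor s is false.
      At s2: r is true, \Box s is false, so r \land \Box s is false.
Satisfying worlds: {s0, s1, s2, s3, s4, s6, s7}

s0, s1, s2, s3, s4, s6, s7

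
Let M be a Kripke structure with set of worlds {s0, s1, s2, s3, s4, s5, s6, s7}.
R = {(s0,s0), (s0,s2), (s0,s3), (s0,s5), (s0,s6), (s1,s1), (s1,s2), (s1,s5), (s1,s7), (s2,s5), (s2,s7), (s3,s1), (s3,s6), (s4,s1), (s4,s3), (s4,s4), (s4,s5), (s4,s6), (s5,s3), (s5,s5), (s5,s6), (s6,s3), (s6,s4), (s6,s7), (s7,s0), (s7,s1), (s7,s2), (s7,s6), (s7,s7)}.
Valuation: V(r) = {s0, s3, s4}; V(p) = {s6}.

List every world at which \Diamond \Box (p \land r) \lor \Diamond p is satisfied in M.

Let φ = \Diamond \Box (p \land r) \lor \Diamond p. Evaluate φ at each world:
  s0 (successors {s0, s2, s3, s5, s6}): φ is true.
  s1 (successors {s1, s2, s5, s7}): φ is false.
  s2 (successors {s5, s7}): φ is false.
  s3 (successors {s1, s6}): φ is true.
  s4 (successors {s1, s3, s4, s5, s6}): φ is true.
  s5 (successors {s3, s5, s6}): φ is true.
  s6 (successors {s3, s4, s7}): φ is false.
  s7 (successors {s0, s1, s2, s6, s7}): φ is true.
For instance, at s2:
  At s2: \Diamond \Box (p \land r) is false, \Diamond p is false, so \Diamond \Box (p \land r) \lor \Diamond p is false.
    At s2: \Diamond \Box (p \land r) requires \Box (p \land r) at some successor in {s5, s7}.
      At s5: \Box (p \land r) is false.
      At s7: \Box (p \land r) is false.
    So \Diamond \Box (p \land r) is false at s2.
    At s2: \Diamond p requires p at some successor in {s5, s7}.
      At s5: p is false.
      At s7: p is false.
    So \Diamond p is false at s2.
Satisfying worlds: {s0, s3, s4, s5, s7}

s0, s3, s4, s5, s7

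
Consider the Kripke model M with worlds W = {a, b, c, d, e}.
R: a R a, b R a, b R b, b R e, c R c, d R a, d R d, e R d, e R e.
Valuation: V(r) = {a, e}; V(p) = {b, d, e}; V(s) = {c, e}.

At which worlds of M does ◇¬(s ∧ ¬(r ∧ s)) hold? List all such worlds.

Let φ = ◇¬(s ∧ ¬(r ∧ s)). Evaluate φ at each world:
  a (successors {a}): φ is true.
  b (successors {a, b, e}): φ is true.
  c (successors {c}): φ is false.
  d (successors {a, d}): φ is true.
  e (successors {d, e}): φ is true.
For instance, at d:
  At d: ◇¬(s ∧ ¬(r ∧ s)) requires ¬(s ∧ ¬(r ∧ s)) at some successor in {a, d}.
    ¬(s ∧ ¬(r ∧ s)) holds at a, so ◇¬(s ∧ ¬(r ∧ s)) is true at d.
Satisfying worlds: {a, b, d, e}

a, b, d, e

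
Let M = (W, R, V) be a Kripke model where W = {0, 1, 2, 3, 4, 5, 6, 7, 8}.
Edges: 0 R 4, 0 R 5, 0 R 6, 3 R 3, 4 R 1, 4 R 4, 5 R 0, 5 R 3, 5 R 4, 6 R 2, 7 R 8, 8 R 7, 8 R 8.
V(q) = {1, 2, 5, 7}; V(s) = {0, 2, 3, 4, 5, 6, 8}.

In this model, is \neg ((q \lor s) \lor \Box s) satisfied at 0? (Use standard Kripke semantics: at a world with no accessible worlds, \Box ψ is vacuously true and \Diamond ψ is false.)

Recall that \Box ψ holds at a world iff ψ holds at every accessible world, and \Diamond ψ holds iff ψ holds at some accessible world.
At 0: (q \lor s) \lor \Box s is true, so \neg ((q \lor s) \lor \Box s) is false.
  At 0: q \lor s is true, \Box s is true, so (q \lor s) \lor \Box s is true.
    At 0: \Box s requires s at every successor {4, 5, 6}.
      At 4: s is true.
      At 5: s is true.
      At 6: s is true.
    So \Box s is true at 0.

No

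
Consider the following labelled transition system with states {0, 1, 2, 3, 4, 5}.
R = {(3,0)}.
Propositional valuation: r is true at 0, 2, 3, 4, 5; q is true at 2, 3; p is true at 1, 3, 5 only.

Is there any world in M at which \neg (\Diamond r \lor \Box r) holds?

No

Recall that \Box ψ holds at a world iff ψ holds at every accessible world, and \Diamond ψ holds iff ψ holds at some accessible world.
Let φ = \neg (\Diamond r \lor \Box r). Evaluate φ at each world:
  0 (successors ∅): φ is false.
  1 (successors ∅): φ is false.
  2 (successors ∅): φ is false.
  3 (successors {0}): φ is false.
  4 (successors ∅): φ is false.
  5 (successors ∅): φ is false.
For instance, at 3:
  At 3: \Diamond r \lor \Box r is true, so \neg (\Diamond r \lor \Box r) is false.
    At 3: \Diamond r is true, \Box r is true, so \Diamond r \lor \Box r is true.
      At 3: \Diamond r requires r at some successor in {0}.
        r holds at 0, so \Diamond r is true at 3.
      At 3: \Box r requires r at every successor {0}.
        At 0: r is true.
      So \Box r is true at 3.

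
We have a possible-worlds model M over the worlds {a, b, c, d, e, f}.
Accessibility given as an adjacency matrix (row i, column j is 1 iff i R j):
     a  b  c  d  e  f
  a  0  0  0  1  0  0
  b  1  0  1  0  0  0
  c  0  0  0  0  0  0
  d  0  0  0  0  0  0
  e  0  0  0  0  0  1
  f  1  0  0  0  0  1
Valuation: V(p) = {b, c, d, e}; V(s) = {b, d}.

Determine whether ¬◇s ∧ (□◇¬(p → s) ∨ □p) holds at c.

At c: ¬◇s is true, □◇¬(p → s) ∨ □p is true, so ¬◇s ∧ (□◇¬(p → s) ∨ □p) is true.
  At c: ◇s is false, so ¬◇s is true.
    At c: no accessible worlds, so ◇s is false.
  At c: □◇¬(p → s) is true, □p is true, so □◇¬(p → s) ∨ □p is true.
    At c: no accessible worlds, so □◇¬(p → s) holds vacuously.
    At c: no accessible worlds, so □p holds vacuously.

Yes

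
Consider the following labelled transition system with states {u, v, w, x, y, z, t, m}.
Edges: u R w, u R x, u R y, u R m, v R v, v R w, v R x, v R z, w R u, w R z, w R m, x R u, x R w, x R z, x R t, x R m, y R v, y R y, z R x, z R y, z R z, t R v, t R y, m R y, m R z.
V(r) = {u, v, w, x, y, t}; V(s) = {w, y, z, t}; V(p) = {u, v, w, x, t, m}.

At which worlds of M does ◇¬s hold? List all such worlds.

Let φ = ◇¬s. Evaluate φ at each world:
  u (successors {w, x, y, m}): φ is true.
  v (successors {v, w, x, z}): φ is true.
  w (successors {u, z, m}): φ is true.
  x (successors {u, w, z, t, m}): φ is true.
  y (successors {v, y}): φ is true.
  z (successors {x, y, z}): φ is true.
  t (successors {v, y}): φ is true.
  m (successors {y, z}): φ is false.
For instance, at t:
  At t: ◇¬s requires ¬s at some successor in {v, y}.
    ¬s holds at v, so ◇¬s is true at t.
Satisfying worlds: {u, v, w, x, y, z, t}

u, v, w, x, y, z, t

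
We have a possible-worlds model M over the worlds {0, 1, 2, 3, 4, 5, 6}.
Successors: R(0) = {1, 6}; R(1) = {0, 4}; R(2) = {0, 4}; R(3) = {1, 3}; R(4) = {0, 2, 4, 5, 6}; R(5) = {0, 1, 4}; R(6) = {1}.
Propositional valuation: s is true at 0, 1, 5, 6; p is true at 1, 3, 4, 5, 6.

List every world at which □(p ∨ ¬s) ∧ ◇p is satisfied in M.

0, 3, 6

Let φ = □(p ∨ ¬s) ∧ ◇p. Evaluate φ at each world:
  0 (successors {1, 6}): φ is true.
  1 (successors {0, 4}): φ is false.
  2 (successors {0, 4}): φ is false.
  3 (successors {1, 3}): φ is true.
  4 (successors {0, 2, 4, 5, 6}): φ is false.
  5 (successors {0, 1, 4}): φ is false.
  6 (successors {1}): φ is true.
For instance, at 5:
  At 5: □(p ∨ ¬s) is false, ◇p is true, so □(p ∨ ¬s) ∧ ◇p is false.
    At 5: □(p ∨ ¬s) requires p ∨ ¬s at every successor {0, 1, 4}.
      p ∨ ¬s fails at 0, so □(p ∨ ¬s) is false at 5.
    At 5: ◇p requires p at some successor in {0, 1, 4}.
      p holds at 1, so ◇p is true at 5.
Satisfying worlds: {0, 3, 6}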